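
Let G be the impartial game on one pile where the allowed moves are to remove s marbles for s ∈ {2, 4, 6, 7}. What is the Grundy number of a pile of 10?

Grundy values for subtraction set {2, 4, 6, 7}:
g(0) = mex{} = 0
g(1) = mex{} = 0
g(2) = mex{0} = 1
g(3) = mex{0} = 1
g(4) = mex{0,1} = 2
g(5) = mex{0,1} = 2
g(6) = mex{0,1,2} = 3
g(7) = mex{0,1,2} = 3
g(8) = mex{0,1,2,3} = 4
g(9) = mex{1,2,3} = 0
g(10) = mex{1,2,3,4} = 0
So g(10) = 0.

0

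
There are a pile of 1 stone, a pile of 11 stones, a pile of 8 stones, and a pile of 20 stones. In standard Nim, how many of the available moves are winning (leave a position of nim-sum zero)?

1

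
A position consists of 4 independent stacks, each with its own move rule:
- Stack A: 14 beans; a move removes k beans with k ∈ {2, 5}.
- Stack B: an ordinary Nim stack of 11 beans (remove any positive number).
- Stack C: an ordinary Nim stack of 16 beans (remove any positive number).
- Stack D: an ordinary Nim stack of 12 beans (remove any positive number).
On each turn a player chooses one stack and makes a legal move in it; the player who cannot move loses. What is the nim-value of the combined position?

For stack A, compute g(0), g(1), … with moves {2, 5}:
g(0) = mex{} = 0
g(1) = mex{} = 0
g(2) = mex{0} = 1
g(3) = mex{0} = 1
g(4) = mex{1} = 0
g(5) = mex{0,1} = 2
g(6) = mex{0} = 1
g(7) = mex{1,2} = 0
g(8) = mex{1} = 0
g(9) = mex{0} = 1
g(10) = mex{0,2} = 1
g(11) = mex{1} = 0
g(12) = mex{0,1} = 2
g(13) = mex{0} = 1
g(14) = mex{1,2} = 0
So g(14) = 0.
Stack B is a plain Nim stack of size 11, so its Grundy value is 11.
Stack C is a plain Nim stack of size 16, so its Grundy value is 16.
Stack D is a plain Nim stack of size 12, so its Grundy value is 12.
By the Sprague-Grundy theorem, the Grundy value of a sum of independent games is the XOR of the component values.
Combined value = 0 XOR 11 XOR 16 XOR 12 = 23.

23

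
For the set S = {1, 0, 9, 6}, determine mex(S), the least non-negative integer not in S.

2

The values 0, 1 are all present; 2 is the first non-negative integer missing from the set.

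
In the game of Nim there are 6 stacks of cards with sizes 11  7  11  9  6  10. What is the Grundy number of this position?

Bitwise XOR of the heap sizes:
  1011  (11)
  0111  (7)
  1011  (11)
  1001  (9)
  0110  (6)
  1010  (10)
  ----
  0010  (2)

2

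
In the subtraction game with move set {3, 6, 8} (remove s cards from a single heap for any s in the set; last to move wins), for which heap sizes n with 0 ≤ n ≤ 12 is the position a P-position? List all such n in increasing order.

0, 1, 2, 11, 12

Build the Grundy sequence with g(k) = mex{g(k−s) : s ∈ {3, 6, 8}, s ≤ k}:
k:     0  1  2  3  4  5  6  7  8  9 10 11 12
g(k):  0  0  0  1  1  1  2  2  2  3  3  0  0
The P-positions (g = 0) in 0..12 are 0, 1, 2, 11, 12.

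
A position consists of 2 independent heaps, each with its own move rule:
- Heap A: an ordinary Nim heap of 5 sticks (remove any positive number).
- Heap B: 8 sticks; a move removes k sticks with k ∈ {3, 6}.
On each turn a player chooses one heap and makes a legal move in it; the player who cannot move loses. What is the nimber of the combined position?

7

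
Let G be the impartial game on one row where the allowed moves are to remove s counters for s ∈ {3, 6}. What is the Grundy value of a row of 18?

0

Grundy values for subtraction set {3, 6}:
k:     0  1  2  3  4  5  6  7  8  9 10 11 12 13 14 15 16 17 18
g(k):  0  0  0  1  1  1  2  2  2  0  0  0  1  1  1  2  2  2  0
So g(18) = 0.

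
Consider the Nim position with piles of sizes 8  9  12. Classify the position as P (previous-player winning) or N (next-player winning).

N-position

Compute the nim-sum pairwise:
8 ⊕ 9 = 1
1 ⊕ 12 = 13
The nim-sum is 13 ≠ 0, so this is an N-position: the player to move can win.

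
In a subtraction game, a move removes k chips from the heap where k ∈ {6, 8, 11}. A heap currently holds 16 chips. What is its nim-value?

Grundy values for subtraction set {6, 8, 11}:
k:     0  1  2  3  4  5  6  7  8  9 10 11 12 13 14 15 16
g(k):  0  0  0  0  0  0  1  1  1  1  1  1  2  2  2  2  2
So g(16) = 2.

2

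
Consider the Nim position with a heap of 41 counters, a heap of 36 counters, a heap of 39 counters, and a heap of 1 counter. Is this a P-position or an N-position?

N-position

Write each in binary and XOR column by column:
  101001  (41)
  100100  (36)
  100111  (39)
  000001  (1)
  ------
  101011  (43)
The nim-sum is 43 ≠ 0, so this is an N-position: the player to move can win.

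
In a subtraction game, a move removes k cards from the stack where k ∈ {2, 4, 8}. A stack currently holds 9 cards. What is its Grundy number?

1

Grundy values for subtraction set {2, 4, 8}:
k:     0  1  2  3  4  5  6  7  8  9
g(k):  0  0  1  1  2  2  0  0  1  1
So g(9) = 1.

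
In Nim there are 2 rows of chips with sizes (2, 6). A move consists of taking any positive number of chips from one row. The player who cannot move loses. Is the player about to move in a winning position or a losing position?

Nim-sum: 2 ^ 6 = 4.
The nim-sum is 4 ≠ 0, so this is an N-position: the player to move can win.

Winning position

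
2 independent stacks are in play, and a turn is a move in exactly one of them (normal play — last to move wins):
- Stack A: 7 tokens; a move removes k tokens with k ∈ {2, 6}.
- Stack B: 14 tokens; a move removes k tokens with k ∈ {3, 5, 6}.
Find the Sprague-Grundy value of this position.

0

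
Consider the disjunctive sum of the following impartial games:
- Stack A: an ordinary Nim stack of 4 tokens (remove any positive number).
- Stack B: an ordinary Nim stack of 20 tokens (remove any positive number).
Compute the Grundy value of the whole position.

16

Stack A is a plain Nim stack of size 4, so its Grundy value is 4.
Stack B is a plain Nim stack of size 20, so its Grundy value is 20.
The value of a disjunctive sum is the nim-sum of the parts.
Combined value = 4 ⊕ 20 = 16.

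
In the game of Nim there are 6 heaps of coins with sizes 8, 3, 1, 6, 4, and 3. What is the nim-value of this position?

11

Compute the nim-sum pairwise:
8 ⊕ 3 = 11
11 ⊕ 1 = 10
10 ⊕ 6 = 12
12 ⊕ 4 = 8
8 ⊕ 3 = 11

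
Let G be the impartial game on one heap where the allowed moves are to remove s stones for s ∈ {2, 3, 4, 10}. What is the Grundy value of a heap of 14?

1

Compute g(0), g(1), … for moves {2, 3, 4, 10}:
k:     0  1  2  3  4  5  6  7  8  9 10 11 12 13 14
g(k):  0  0  1  1  2  2  0  0  1  1  2  2  0  0  1
So g(14) = 1.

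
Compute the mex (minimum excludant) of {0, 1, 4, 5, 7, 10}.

2

The values 0, 1 are all present; 2 is the first non-negative integer missing from the set.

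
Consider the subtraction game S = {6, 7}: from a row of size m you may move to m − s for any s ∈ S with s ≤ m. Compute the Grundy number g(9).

Grundy values for subtraction set {6, 7}:
g(0) = mex{} = 0
g(1) = mex{} = 0
g(2) = mex{} = 0
g(3) = mex{} = 0
g(4) = mex{} = 0
g(5) = mex{} = 0
g(6) = mex{0} = 1
g(7) = mex{0} = 1
g(8) = mex{0} = 1
g(9) = mex{0} = 1
So g(9) = 1.

1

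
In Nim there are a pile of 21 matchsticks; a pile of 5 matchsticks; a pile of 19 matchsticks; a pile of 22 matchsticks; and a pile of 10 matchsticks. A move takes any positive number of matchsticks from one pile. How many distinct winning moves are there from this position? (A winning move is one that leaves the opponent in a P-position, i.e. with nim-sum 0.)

3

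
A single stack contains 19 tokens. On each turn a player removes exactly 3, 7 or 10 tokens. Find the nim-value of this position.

Grundy values for subtraction set {3, 7, 10}:
k:     0  1  2  3  4  5  6  7  8  9 10 11 12 13 14 15 16 17 18 19
g(k):  0  0  0  1  1  1  0  2  2  1  3  3  2  2  0  0  3  1  1  0
So g(19) = 0.

0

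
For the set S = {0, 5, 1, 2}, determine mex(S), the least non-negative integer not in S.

3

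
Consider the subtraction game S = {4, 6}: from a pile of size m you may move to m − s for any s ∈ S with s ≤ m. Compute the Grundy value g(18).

Grundy values for subtraction set {4, 6}:
k:     0  1  2  3  4  5  6  7  8  9 10 11 12 13 14 15 16 17 18
g(k):  0  0  0  0  1  1  1  1  2  2  0  0  0  0  1  1  1  1  2
So g(18) = 2.

2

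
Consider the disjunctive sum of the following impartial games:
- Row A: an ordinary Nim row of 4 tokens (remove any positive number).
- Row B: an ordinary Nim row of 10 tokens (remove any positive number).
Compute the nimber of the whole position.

14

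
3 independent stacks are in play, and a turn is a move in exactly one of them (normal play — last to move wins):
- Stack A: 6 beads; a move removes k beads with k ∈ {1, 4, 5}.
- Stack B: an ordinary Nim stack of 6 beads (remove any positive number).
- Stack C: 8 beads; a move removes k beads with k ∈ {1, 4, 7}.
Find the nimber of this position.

Build the Grundy sequence for stack A with g(k) = mex{g(k−s) : s ∈ {1, 4, 5}, s ≤ k}:
g(0) = mex{} = 0
g(1) = mex{0} = 1
g(2) = mex{1} = 0
g(3) = mex{0} = 1
g(4) = mex{0,1} = 2
g(5) = mex{0,1,2} = 3
g(6) = mex{0,1,3} = 2
So g(6) = 2.
Stack B is a plain Nim stack of size 6, so its Grundy value is 6.
Build the Grundy sequence for stack C with g(k) = mex{g(k−s) : s ∈ {1, 4, 7}, s ≤ k}:
g(0) = mex{} = 0
g(1) = mex{0} = 1
g(2) = mex{1} = 0
g(3) = mex{0} = 1
g(4) = mex{0,1} = 2
g(5) = mex{1,2} = 0
g(6) = mex{0} = 1
g(7) = mex{0,1} = 2
g(8) = mex{1,2} = 0
So g(8) = 0.
By the Sprague-Grundy theorem, the Grundy value of a sum of independent games is the XOR of the component values.
Combined value = 2 XOR 6 XOR 0 = 4.

4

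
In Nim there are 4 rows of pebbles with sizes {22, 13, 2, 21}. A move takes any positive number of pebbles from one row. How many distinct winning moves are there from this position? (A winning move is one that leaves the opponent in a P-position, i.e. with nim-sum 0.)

1

Nim-sum: 22 XOR 13 XOR 2 XOR 21 = 12.
The overall nim-sum is X = 12. A row of size p has a winning move iff p XOR X < p (reduce it to p XOR X).
  22: 22 XOR 12 = 26 ≥ 22 — no move.
  13: 13 XOR 12 = 1 < 13 — winning move (to 1).
  2: 2 XOR 12 = 14 ≥ 2 — no move.
  21: 21 XOR 12 = 25 ≥ 21 — no move.
That gives 1 winning move.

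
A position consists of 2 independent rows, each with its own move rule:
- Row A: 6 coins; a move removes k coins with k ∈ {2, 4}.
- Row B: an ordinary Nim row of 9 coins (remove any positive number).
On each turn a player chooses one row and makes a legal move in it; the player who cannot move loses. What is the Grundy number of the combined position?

9

Grundy values for row A (subtraction set {2, 4}):
g(0) = mex{} = 0
g(1) = mex{} = 0
g(2) = mex{0} = 1
g(3) = mex{0} = 1
g(4) = mex{0,1} = 2
g(5) = mex{0,1} = 2
g(6) = mex{1,2} = 0
So g(6) = 0.
Row B is a plain Nim row of size 9, so its Grundy value is 9.
By the Sprague-Grundy theorem, the Grundy value of a sum of independent games is the XOR of the component values.
Combined value = 0 ⊕ 9 = 9.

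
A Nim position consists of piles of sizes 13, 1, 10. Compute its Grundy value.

In binary:
  1101  (13)
  0001  (1)
  1010  (10)
  ----
  0110  (6)

6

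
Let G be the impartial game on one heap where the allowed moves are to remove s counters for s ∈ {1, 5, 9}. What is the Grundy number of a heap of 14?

Build the Grundy sequence with g(k) = mex{g(k−s) : s ∈ {1, 5, 9}, s ≤ k}:
g(0) = mex{} = 0
g(1) = mex{0} = 1
g(2) = mex{1} = 0
g(3) = mex{0} = 1
g(4) = mex{1} = 0
g(5) = mex{0} = 1
g(6) = mex{1} = 0
g(7) = mex{0} = 1
g(8) = mex{1} = 0
g(9) = mex{0} = 1
g(10) = mex{1} = 0
g(11) = mex{0} = 1
g(12) = mex{1} = 0
g(13) = mex{0} = 1
g(14) = mex{1} = 0
So g(14) = 0.

0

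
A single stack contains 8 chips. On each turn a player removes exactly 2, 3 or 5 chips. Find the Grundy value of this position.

Compute g(0), g(1), … for moves {2, 3, 5}:
k:     0  1  2  3  4  5  6  7  8
g(k):  0  0  1  1  2  2  3  0  0
So g(8) = 0.

0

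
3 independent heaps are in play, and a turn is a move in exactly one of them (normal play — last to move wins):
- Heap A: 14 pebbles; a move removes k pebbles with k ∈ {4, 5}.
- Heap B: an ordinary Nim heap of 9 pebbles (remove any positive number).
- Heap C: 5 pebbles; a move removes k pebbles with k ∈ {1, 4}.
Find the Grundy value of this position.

Build the Grundy sequence for heap A with g(k) = mex{g(k−s) : s ∈ {4, 5}, s ≤ k}:
k:     0  1  2  3  4  5  6  7  8  9 10 11 12 13 14
g(k):  0  0  0  0  1  1  1  1  2  0  0  0  0  1  1
So g(14) = 1.
Heap B is a plain Nim heap of size 9, so its Grundy value is 9.
Build the Grundy sequence for heap C with g(k) = mex{g(k−s) : s ∈ {1, 4}, s ≤ k}:
k:     0  1  2  3  4  5
g(k):  0  1  0  1  2  0
So g(5) = 0.
By the Sprague-Grundy theorem, the Grundy value of a sum of independent games is the XOR of the component values.
Combined value = 1 ⊕ 9 ⊕ 0 = 8.

8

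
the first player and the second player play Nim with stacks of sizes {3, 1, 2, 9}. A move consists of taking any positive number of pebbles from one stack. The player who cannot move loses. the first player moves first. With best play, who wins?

Nim-sum: 3 XOR 1 XOR 2 XOR 9 = 9.
The nim-sum is 9 ≠ 0, so this is an N-position: the player to move can win; the first player has a winning move.

the first player wins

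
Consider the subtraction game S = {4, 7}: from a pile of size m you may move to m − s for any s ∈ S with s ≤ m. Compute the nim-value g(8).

Grundy values for subtraction set {4, 7}:
k:     0  1  2  3  4  5  6  7  8
g(k):  0  0  0  0  1  1  1  1  2
So g(8) = 2.

2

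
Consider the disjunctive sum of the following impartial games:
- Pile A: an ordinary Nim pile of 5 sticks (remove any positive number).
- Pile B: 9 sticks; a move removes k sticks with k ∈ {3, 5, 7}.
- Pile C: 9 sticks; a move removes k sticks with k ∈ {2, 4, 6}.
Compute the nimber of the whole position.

Pile A is a plain Nim pile of size 5, so its Grundy value is 5.
Grundy values for pile B (subtraction set {3, 5, 7}):
k:     0  1  2  3  4  5  6  7  8  9
g(k):  0  0  0  1  1  1  2  2  2  3
So g(9) = 3.
Build the Grundy sequence for pile C with g(k) = mex{g(k−s) : s ∈ {2, 4, 6}, s ≤ k}:
g(0) = mex{} = 0
g(1) = mex{} = 0
g(2) = mex{0} = 1
g(3) = mex{0} = 1
g(4) = mex{0,1} = 2
g(5) = mex{0,1} = 2
g(6) = mex{0,1,2} = 3
g(7) = mex{0,1,2} = 3
g(8) = mex{1,2,3} = 0
g(9) = mex{1,2,3} = 0
So g(9) = 0.
The value of a disjunctive sum is the nim-sum of the parts.
Combined value = 5 ⊕ 3 ⊕ 0 = 6.

6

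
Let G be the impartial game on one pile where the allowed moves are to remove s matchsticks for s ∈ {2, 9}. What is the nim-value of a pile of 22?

0

Grundy values for subtraction set {2, 9}:
k:     0  1  2  3  4  5  6  7  8  9 10 11 12 13 14 15 16 17 18 19 20 21 22
g(k):  0  0  1  1  0  0  1  1  0  2  1  0  0  1  1  0  0  1  1  0  2  1  0
So g(22) = 0.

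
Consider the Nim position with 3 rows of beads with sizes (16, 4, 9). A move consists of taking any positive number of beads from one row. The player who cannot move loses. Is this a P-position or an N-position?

Compute the nim-sum pairwise:
16 ^ 4 = 20
20 ^ 9 = 29
The nim-sum is 29 ≠ 0, so this is an N-position: the player to move can win.

N-position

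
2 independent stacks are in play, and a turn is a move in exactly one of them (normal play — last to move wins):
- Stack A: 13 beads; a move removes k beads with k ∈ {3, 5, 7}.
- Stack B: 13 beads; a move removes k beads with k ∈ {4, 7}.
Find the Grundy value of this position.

1

Grundy values for stack A (subtraction set {3, 5, 7}):
k:     0  1  2  3  4  5  6  7  8  9 10 11 12 13
g(k):  0  0  0  1  1  1  2  2  2  3  0  0  0  1
So g(13) = 1.
For stack B, compute g(0), g(1), … with moves {4, 7}:
g(0) = mex{} = 0
g(1) = mex{} = 0
g(2) = mex{} = 0
g(3) = mex{} = 0
g(4) = mex{0} = 1
g(5) = mex{0} = 1
g(6) = mex{0} = 1
g(7) = mex{0} = 1
g(8) = mex{0,1} = 2
g(9) = mex{0,1} = 2
g(10) = mex{0,1} = 2
g(11) = mex{1} = 0
g(12) = mex{1,2} = 0
g(13) = mex{1,2} = 0
So g(13) = 0.
By the Sprague-Grundy theorem, the Grundy value of a sum of independent games is the XOR of the component values.
Combined value = 1 ⊕ 0 = 1.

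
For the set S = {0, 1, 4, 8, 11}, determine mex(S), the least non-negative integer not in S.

The values 0, 1 are all present; 2 is the first non-negative integer missing from the set.

2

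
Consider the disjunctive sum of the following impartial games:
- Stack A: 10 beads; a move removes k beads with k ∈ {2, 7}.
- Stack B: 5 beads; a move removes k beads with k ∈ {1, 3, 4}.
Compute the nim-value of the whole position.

3

For stack A, compute g(0), g(1), … with moves {2, 7}:
g(0) = mex{} = 0
g(1) = mex{} = 0
g(2) = mex{0} = 1
g(3) = mex{0} = 1
g(4) = mex{1} = 0
g(5) = mex{1} = 0
g(6) = mex{0} = 1
g(7) = mex{0} = 1
g(8) = mex{0,1} = 2
g(9) = mex{1} = 0
g(10) = mex{1,2} = 0
So g(10) = 0.
Grundy values for stack B (subtraction set {1, 3, 4}):
k:     0  1  2  3  4  5
g(k):  0  1  0  1  2  3
So g(5) = 3.
By the Sprague-Grundy theorem, the Grundy value of a sum of independent games is the XOR of the component values.
Combined value = 0 XOR 3 = 3.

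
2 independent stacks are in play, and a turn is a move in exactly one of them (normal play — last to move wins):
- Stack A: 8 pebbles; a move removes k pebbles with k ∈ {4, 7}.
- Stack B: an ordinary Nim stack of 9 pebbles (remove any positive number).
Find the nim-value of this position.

11

Grundy values for stack A (subtraction set {4, 7}):
g(0) = mex{} = 0
g(1) = mex{} = 0
g(2) = mex{} = 0
g(3) = mex{} = 0
g(4) = mex{0} = 1
g(5) = mex{0} = 1
g(6) = mex{0} = 1
g(7) = mex{0} = 1
g(8) = mex{0,1} = 2
So g(8) = 2.
Stack B is a plain Nim stack of size 9, so its Grundy value is 9.
By the Sprague-Grundy theorem, the Grundy value of a sum of independent games is the XOR of the component values.
Combined value = 2 XOR 9 = 11.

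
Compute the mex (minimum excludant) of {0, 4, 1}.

2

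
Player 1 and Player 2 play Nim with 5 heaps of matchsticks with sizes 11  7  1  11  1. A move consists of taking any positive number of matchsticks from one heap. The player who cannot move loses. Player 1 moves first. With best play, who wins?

Player 1 wins

Nim-sum: 11 ^ 7 ^ 1 ^ 11 ^ 1 = 7.
The nim-sum is 7 ≠ 0, so this is an N-position: the player to move can win; Player 1 has a winning move.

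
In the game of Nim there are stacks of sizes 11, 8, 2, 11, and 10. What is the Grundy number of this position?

0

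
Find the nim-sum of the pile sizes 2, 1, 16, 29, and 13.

Bitwise XOR of the heap sizes:
  00010  (2)
  00001  (1)
  10000  (16)
  11101  (29)
  01101  (13)
  -----
  00011  (3)

3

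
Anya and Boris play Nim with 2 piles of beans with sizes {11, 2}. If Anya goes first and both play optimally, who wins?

Anya wins

Compute the nim-sum pairwise:
11 ⊕ 2 = 9
The nim-sum is 9 ≠ 0, so this is an N-position: the player to move can win; Anya has a winning move.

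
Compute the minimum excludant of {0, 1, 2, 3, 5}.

The values 0, 1, 2, 3 are all present; 4 is the first non-negative integer missing from the set.

4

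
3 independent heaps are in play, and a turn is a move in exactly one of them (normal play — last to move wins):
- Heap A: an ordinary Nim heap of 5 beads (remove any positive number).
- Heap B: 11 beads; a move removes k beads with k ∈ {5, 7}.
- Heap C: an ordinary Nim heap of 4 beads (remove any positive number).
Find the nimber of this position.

Heap A is a plain Nim heap of size 5, so its Grundy value is 5.
Build the Grundy sequence for heap B with g(k) = mex{g(k−s) : s ∈ {5, 7}, s ≤ k}:
g(0) = mex{} = 0
g(1) = mex{} = 0
g(2) = mex{} = 0
g(3) = mex{} = 0
g(4) = mex{} = 0
g(5) = mex{0} = 1
g(6) = mex{0} = 1
g(7) = mex{0} = 1
g(8) = mex{0} = 1
g(9) = mex{0} = 1
g(10) = mex{0,1} = 2
g(11) = mex{0,1} = 2
So g(11) = 2.
Heap C is a plain Nim heap of size 4, so its Grundy value is 4.
The value of a disjunctive sum is the nim-sum of the parts.
Combined value = 5 XOR 2 XOR 4 = 3.

3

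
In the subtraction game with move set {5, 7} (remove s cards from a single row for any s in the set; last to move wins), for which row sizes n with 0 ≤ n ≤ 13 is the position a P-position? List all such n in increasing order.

0, 1, 2, 3, 4, 12, 13

Grundy values for subtraction set {5, 7}:
k:     0  1  2  3  4  5  6  7  8  9 10 11 12 13
g(k):  0  0  0  0  0  1  1  1  1  1  2  2  0  0
The P-positions (g = 0) in 0..13 are 0, 1, 2, 3, 4, 12, 13.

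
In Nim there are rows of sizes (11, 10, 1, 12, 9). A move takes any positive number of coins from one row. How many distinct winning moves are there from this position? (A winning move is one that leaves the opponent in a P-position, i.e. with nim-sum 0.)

Compute the nim-sum pairwise:
11 XOR 10 = 1
1 XOR 1 = 0
0 XOR 12 = 12
12 XOR 9 = 5
The overall nim-sum is X = 5. A row of size p has a winning move iff p XOR X < p (reduce it to p XOR X).
  11: 11 XOR 5 = 14 ≥ 11 — no move.
  10: 10 XOR 5 = 15 ≥ 10 — no move.
  1: 1 XOR 5 = 4 ≥ 1 — no move.
  12: 12 XOR 5 = 9 < 12 — winning move (to 9).
  9: 9 XOR 5 = 12 ≥ 9 — no move.
That gives 1 winning move.

1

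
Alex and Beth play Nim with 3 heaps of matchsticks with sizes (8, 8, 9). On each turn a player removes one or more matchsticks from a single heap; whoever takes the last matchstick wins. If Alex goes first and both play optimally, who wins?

Alex wins

In binary:
  1000  (8)
  1000  (8)
  1001  (9)
  ----
  1001  (9)
The nim-sum is 9 ≠ 0, so this is an N-position: the player to move can win; Alex has a winning move.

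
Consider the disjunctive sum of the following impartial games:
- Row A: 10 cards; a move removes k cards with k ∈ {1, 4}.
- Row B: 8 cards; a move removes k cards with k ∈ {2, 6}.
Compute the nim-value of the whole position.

0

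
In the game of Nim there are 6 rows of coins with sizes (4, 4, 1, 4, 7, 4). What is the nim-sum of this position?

Nim-sum: 4 XOR 4 XOR 1 XOR 4 XOR 7 XOR 4 = 6.

6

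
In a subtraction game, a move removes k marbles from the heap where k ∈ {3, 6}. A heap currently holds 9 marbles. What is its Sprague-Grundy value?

Compute g(0), g(1), … for moves {3, 6}:
k:     0  1  2  3  4  5  6  7  8  9
g(k):  0  0  0  1  1  1  2  2  2  0
So g(9) = 0.

0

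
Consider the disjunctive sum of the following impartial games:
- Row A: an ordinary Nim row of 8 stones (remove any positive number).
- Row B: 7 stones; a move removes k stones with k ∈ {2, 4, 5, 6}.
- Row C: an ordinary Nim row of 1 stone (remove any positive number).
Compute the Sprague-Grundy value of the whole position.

10

Row A is a plain Nim row of size 8, so its Grundy value is 8.
Build the Grundy sequence for row B with g(k) = mex{g(k−s) : s ∈ {2, 4, 5, 6}, s ≤ k}:
k:     0  1  2  3  4  5  6  7
g(k):  0  0  1  1  2  2  3  3
So g(7) = 3.
Row C is a plain Nim row of size 1, so its Grundy value is 1.
By the Sprague-Grundy theorem, the Grundy value of a sum of independent games is the XOR of the component values.
Combined value = 8 ⊕ 3 ⊕ 1 = 10.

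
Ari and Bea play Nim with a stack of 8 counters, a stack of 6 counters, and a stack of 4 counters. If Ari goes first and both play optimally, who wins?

Compute the nim-sum pairwise:
8 ^ 6 = 14
14 ^ 4 = 10
The nim-sum is 10 ≠ 0, so this is an N-position: the player to move can win; Ari has a winning move.

Ari wins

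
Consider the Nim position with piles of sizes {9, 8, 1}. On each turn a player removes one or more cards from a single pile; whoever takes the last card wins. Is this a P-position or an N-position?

P-position

Nim-sum: 9 XOR 8 XOR 1 = 0.
The nim-sum is 0, so this is a P-position: the player to move is in a losing position under optimal play.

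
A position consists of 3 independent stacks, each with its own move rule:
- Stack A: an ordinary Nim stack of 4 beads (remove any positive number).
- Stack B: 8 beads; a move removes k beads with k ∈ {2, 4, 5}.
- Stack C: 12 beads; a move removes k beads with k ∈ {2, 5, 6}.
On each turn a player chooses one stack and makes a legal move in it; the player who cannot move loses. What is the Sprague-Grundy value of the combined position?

4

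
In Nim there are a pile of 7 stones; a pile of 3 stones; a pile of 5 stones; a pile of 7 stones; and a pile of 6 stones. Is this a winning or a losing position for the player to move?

Nim-sum: 7 ^ 3 ^ 5 ^ 7 ^ 6 = 0.
The nim-sum is 0, so this is a P-position: the player to move is in a losing position under optimal play.

Losing position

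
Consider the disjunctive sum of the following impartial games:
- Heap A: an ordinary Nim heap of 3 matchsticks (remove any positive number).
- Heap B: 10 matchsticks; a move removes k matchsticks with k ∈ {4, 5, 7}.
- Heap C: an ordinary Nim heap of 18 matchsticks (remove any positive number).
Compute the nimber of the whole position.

19

Heap A is a plain Nim heap of size 3, so its Grundy value is 3.
Grundy values for heap B (subtraction set {4, 5, 7}):
k:     0  1  2  3  4  5  6  7  8  9 10
g(k):  0  0  0  0  1  1  1  1  2  2  2
So g(10) = 2.
Heap C is a plain Nim heap of size 18, so its Grundy value is 18.
The value of a disjunctive sum is the nim-sum of the parts.
Combined value = 3 ⊕ 2 ⊕ 18 = 19.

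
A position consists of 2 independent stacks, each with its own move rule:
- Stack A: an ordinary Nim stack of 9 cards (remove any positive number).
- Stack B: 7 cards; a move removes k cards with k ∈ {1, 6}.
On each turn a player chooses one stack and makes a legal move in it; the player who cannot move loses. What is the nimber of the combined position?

Stack A is a plain Nim stack of size 9, so its Grundy value is 9.
Build the Grundy sequence for stack B with g(k) = mex{g(k−s) : s ∈ {1, 6}, s ≤ k}:
k:     0  1  2  3  4  5  6  7
g(k):  0  1  0  1  0  1  2  0
So g(7) = 0.
By the Sprague-Grundy theorem, the Grundy value of a sum of independent games is the XOR of the component values.
Combined value = 9 ⊕ 0 = 9.

9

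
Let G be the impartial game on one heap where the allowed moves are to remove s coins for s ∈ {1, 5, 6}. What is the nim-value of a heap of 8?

2

Build the Grundy sequence with g(k) = mex{g(k−s) : s ∈ {1, 5, 6}, s ≤ k}:
k:     0  1  2  3  4  5  6  7  8
g(k):  0  1  0  1  0  1  2  3  2
So g(8) = 2.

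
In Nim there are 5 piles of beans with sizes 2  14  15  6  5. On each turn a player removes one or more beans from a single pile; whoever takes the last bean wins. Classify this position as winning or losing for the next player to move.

Compute the nim-sum pairwise:
2 ^ 14 = 12
12 ^ 15 = 3
3 ^ 6 = 5
5 ^ 5 = 0
The nim-sum is 0, so this is a P-position: the player to move is in a losing position under optimal play.

Losing position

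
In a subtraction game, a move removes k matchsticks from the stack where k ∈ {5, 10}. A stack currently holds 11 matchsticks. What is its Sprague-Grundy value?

2

Compute g(0), g(1), … for moves {5, 10}:
g(0) = mex{} = 0
g(1) = mex{} = 0
g(2) = mex{} = 0
g(3) = mex{} = 0
g(4) = mex{} = 0
g(5) = mex{0} = 1
g(6) = mex{0} = 1
g(7) = mex{0} = 1
g(8) = mex{0} = 1
g(9) = mex{0} = 1
g(10) = mex{0,1} = 2
g(11) = mex{0,1} = 2
So g(11) = 2.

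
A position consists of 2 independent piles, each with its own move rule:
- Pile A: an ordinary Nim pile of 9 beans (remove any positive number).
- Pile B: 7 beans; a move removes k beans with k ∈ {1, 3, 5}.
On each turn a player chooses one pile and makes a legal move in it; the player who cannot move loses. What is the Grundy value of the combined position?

Pile A is a plain Nim pile of size 9, so its Grundy value is 9.
Grundy values for pile B (subtraction set {1, 3, 5}):
k:     0  1  2  3  4  5  6  7
g(k):  0  1  0  1  0  1  0  1
So g(7) = 1.
By the Sprague-Grundy theorem, the Grundy value of a sum of independent games is the XOR of the component values.
Combined value = 9 XOR 1 = 8.

8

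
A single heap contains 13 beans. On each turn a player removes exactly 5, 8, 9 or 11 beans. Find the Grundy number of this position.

2

Build the Grundy sequence with g(k) = mex{g(k−s) : s ∈ {5, 8, 9, 11}, s ≤ k}:
g(0) = mex{} = 0
g(1) = mex{} = 0
g(2) = mex{} = 0
g(3) = mex{} = 0
g(4) = mex{} = 0
g(5) = mex{0} = 1
g(6) = mex{0} = 1
g(7) = mex{0} = 1
g(8) = mex{0} = 1
g(9) = mex{0} = 1
g(10) = mex{0,1} = 2
g(11) = mex{0,1} = 2
g(12) = mex{0,1} = 2
g(13) = mex{0,1} = 2
So g(13) = 2.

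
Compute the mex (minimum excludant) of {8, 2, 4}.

0 is not in the set, so the mex is 0.

0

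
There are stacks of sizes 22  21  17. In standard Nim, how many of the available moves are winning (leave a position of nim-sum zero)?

Compute the nim-sum pairwise:
22 XOR 21 = 3
3 XOR 17 = 18
The overall nim-sum is X = 18. A stack of size p has a winning move iff p XOR X < p (reduce it to p XOR X).
  22: 22 XOR 18 = 4 < 22 — winning move (to 4).
  21: 21 XOR 18 = 7 < 21 — winning move (to 7).
  17: 17 XOR 18 = 3 < 17 — winning move (to 3).
That gives 3 winning moves.

3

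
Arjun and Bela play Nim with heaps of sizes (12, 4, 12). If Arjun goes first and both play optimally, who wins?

In binary:
  1100  (12)
  0100  (4)
  1100  (12)
  ----
  0100  (4)
The nim-sum is 4 ≠ 0, so this is an N-position: the player to move can win; Arjun has a winning move.

Arjun wins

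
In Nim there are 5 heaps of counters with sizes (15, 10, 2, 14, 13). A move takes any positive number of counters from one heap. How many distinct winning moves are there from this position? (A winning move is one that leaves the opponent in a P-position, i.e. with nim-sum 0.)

3

Write each in binary and XOR column by column:
  1111  (15)
  1010  (10)
  0010  (2)
  1110  (14)
  1101  (13)
  ----
  0100  (4)
The overall nim-sum is X = 4. A heap of size p has a winning move iff p XOR X < p (reduce it to p XOR X).
  15: 15 XOR 4 = 11 < 15 — winning move (to 11).
  10: 10 XOR 4 = 14 ≥ 10 — no move.
  2: 2 XOR 4 = 6 ≥ 2 — no move.
  14: 14 XOR 4 = 10 < 14 — winning move (to 10).
  13: 13 XOR 4 = 9 < 13 — winning move (to 9).
That gives 3 winning moves.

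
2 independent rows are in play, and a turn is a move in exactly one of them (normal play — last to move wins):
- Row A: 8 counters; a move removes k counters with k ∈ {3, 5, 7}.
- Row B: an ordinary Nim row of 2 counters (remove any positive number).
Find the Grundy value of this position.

Grundy values for row A (subtraction set {3, 5, 7}):
g(0) = mex{} = 0
g(1) = mex{} = 0
g(2) = mex{} = 0
g(3) = mex{0} = 1
g(4) = mex{0} = 1
g(5) = mex{0} = 1
g(6) = mex{0,1} = 2
g(7) = mex{0,1} = 2
g(8) = mex{0,1} = 2
So g(8) = 2.
Row B is a plain Nim row of size 2, so its Grundy value is 2.
By the Sprague-Grundy theorem, the Grundy value of a sum of independent games is the XOR of the component values.
Combined value = 2 ⊕ 2 = 0.

0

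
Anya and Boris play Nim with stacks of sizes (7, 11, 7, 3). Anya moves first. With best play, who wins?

Write each in binary and XOR column by column:
  0111  (7)
  1011  (11)
  0111  (7)
  0011  (3)
  ----
  1000  (8)
The nim-sum is 8 ≠ 0, so this is an N-position: the player to move can win; Anya has a winning move.

Anya wins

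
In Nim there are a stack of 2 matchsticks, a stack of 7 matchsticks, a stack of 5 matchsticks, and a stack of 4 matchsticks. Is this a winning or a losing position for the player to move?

Bitwise XOR of the heap sizes:
  010  (2)
  111  (7)
  101  (5)
  100  (4)
  ---
  100  (4)
The nim-sum is 4 ≠ 0, so this is an N-position: the player to move can win.

Winning position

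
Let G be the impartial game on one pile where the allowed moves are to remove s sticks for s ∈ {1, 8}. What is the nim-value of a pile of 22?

Compute g(0), g(1), … for moves {1, 8}:
k:     0  1  2  3  4  5  6  7  8  9 10 11 12 13 14 15 16 17 18 19 20 21 22
g(k):  0  1  0  1  0  1  0  1  2  0  1  0  1  0  1  0  1  2  0  1  0  1  0
So g(22) = 0.

0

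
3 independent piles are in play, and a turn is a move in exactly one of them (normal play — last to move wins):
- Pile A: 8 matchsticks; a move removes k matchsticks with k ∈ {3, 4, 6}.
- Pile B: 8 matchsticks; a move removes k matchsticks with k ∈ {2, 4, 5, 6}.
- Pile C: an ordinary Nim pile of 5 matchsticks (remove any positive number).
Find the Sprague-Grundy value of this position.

7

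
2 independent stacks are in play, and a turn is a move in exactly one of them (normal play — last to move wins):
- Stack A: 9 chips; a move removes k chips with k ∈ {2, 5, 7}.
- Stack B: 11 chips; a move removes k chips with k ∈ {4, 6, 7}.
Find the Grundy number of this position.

Grundy values for stack A (subtraction set {2, 5, 7}):
k:     0  1  2  3  4  5  6  7  8  9
g(k):  0  0  1  1  0  2  1  3  2  2
So g(9) = 2.
Build the Grundy sequence for stack B with g(k) = mex{g(k−s) : s ∈ {4, 6, 7}, s ≤ k}:
g(0) = mex{} = 0
g(1) = mex{} = 0
g(2) = mex{} = 0
g(3) = mex{} = 0
g(4) = mex{0} = 1
g(5) = mex{0} = 1
g(6) = mex{0} = 1
g(7) = mex{0} = 1
g(8) = mex{0,1} = 2
g(9) = mex{0,1} = 2
g(10) = mex{0,1} = 2
g(11) = mex{1} = 0
So g(11) = 0.
By the Sprague-Grundy theorem, the Grundy value of a sum of independent games is the XOR of the component values.
Combined value = 2 ⊕ 0 = 2.

2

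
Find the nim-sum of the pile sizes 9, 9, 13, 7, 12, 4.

2

Bitwise XOR of the heap sizes:
  1001  (9)
  1001  (9)
  1101  (13)
  0111  (7)
  1100  (12)
  0100  (4)
  ----
  0010  (2)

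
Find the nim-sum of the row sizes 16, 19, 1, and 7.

Bitwise XOR of the heap sizes:
  10000  (16)
  10011  (19)
  00001  (1)
  00111  (7)
  -----
  00101  (5)

5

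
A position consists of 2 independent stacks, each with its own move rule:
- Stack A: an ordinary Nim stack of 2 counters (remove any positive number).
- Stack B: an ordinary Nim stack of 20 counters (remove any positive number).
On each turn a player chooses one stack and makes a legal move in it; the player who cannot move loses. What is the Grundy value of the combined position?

22

Stack A is a plain Nim stack of size 2, so its Grundy value is 2.
Stack B is a plain Nim stack of size 20, so its Grundy value is 20.
The value of a disjunctive sum is the nim-sum of the parts.
Combined value = 2 XOR 20 = 22.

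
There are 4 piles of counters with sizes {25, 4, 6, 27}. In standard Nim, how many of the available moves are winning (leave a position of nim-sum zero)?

0

Nim-sum: 25 ^ 4 ^ 6 ^ 27 = 0.
The nim-sum is already 0, so every move leaves a nonzero nim-sum — there are no winning moves.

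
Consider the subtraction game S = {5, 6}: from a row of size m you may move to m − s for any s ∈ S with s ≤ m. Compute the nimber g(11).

0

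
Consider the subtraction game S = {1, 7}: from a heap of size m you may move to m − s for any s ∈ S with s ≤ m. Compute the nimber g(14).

Grundy values for subtraction set {1, 7}:
k:     0  1  2  3  4  5  6  7  8  9 10 11 12 13 14
g(k):  0  1  0  1  0  1  0  1  0  1  0  1  0  1  0
So g(14) = 0.

0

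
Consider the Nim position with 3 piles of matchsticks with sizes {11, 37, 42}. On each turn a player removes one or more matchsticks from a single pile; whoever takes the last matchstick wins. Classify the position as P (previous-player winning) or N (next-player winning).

N-position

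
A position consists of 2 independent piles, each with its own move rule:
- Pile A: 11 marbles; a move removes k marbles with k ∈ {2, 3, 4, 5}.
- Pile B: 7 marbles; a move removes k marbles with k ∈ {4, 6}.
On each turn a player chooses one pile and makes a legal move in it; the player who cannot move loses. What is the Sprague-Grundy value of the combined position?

3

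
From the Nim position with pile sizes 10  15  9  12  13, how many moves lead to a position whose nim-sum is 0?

Write each in binary and XOR column by column:
  1010  (10)
  1111  (15)
  1001  (9)
  1100  (12)
  1101  (13)
  ----
  1101  (13)
The overall nim-sum is X = 13. A pile of size p has a winning move iff p XOR X < p (reduce it to p XOR X).
  10: 10 XOR 13 = 7 < 10 — winning move (to 7).
  15: 15 XOR 13 = 2 < 15 — winning move (to 2).
  9: 9 XOR 13 = 4 < 9 — winning move (to 4).
  12: 12 XOR 13 = 1 < 12 — winning move (to 1).
  13: 13 XOR 13 = 0 < 13 — winning move (to 0).
That gives 5 winning moves.

5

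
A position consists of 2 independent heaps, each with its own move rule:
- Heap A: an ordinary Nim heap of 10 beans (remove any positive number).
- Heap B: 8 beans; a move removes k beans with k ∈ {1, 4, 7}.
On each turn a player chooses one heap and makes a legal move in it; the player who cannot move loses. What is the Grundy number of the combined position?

10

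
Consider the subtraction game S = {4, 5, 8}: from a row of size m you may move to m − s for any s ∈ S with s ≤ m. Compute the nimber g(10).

2

Build the Grundy sequence with g(k) = mex{g(k−s) : s ∈ {4, 5, 8}, s ≤ k}:
k:     0  1  2  3  4  5  6  7  8  9 10
g(k):  0  0  0  0  1  1  1  1  2  2  2
So g(10) = 2.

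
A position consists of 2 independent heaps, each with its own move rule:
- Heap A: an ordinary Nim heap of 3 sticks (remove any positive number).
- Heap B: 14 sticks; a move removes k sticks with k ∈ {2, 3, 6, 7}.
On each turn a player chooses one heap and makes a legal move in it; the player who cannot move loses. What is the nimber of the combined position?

Heap A is a plain Nim heap of size 3, so its Grundy value is 3.
For heap B, compute g(0), g(1), … with moves {2, 3, 6, 7}:
g(0) = mex{} = 0
g(1) = mex{} = 0
g(2) = mex{0} = 1
g(3) = mex{0} = 1
g(4) = mex{0,1} = 2
g(5) = mex{1} = 0
g(6) = mex{0,1,2} = 3
g(7) = mex{0,2} = 1
g(8) = mex{0,1,3} = 2
g(9) = mex{1,3} = 0
g(10) = mex{1,2} = 0
g(11) = mex{0,2} = 1
g(12) = mex{0,3} = 1
g(13) = mex{0,1,3} = 2
g(14) = mex{1,2} = 0
So g(14) = 0.
By the Sprague-Grundy theorem, the Grundy value of a sum of independent games is the XOR of the component values.
Combined value = 3 XOR 0 = 3.

3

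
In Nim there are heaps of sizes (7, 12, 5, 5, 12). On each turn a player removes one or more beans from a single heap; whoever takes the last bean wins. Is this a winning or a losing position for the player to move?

Winning position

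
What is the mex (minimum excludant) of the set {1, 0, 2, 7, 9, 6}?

The values 0, 1, 2 are all present; 3 is the first non-negative integer missing from the set.

3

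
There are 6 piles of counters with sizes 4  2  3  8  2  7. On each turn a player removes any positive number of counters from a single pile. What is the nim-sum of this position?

8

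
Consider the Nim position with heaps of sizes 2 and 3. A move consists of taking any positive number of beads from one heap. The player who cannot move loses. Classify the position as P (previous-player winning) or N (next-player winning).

N-position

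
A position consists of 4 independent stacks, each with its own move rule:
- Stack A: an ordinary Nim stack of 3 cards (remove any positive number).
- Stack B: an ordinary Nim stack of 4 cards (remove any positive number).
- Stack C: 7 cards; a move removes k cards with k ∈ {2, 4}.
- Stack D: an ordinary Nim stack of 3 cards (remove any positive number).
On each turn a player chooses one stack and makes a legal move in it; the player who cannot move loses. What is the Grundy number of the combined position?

Stack A is a plain Nim stack of size 3, so its Grundy value is 3.
Stack B is a plain Nim stack of size 4, so its Grundy value is 4.
Build the Grundy sequence for stack C with g(k) = mex{g(k−s) : s ∈ {2, 4}, s ≤ k}:
k:     0  1  2  3  4  5  6  7
g(k):  0  0  1  1  2  2  0  0
So g(7) = 0.
Stack D is a plain Nim stack of size 3, so its Grundy value is 3.
By the Sprague-Grundy theorem, the Grundy value of a sum of independent games is the XOR of the component values.
Combined value = 3 XOR 4 XOR 0 XOR 3 = 4.

4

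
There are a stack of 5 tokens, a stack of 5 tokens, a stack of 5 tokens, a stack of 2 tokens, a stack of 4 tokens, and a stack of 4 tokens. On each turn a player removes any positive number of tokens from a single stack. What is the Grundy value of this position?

7

Compute the nim-sum pairwise:
5 ^ 5 = 0
0 ^ 5 = 5
5 ^ 2 = 7
7 ^ 4 = 3
3 ^ 4 = 7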